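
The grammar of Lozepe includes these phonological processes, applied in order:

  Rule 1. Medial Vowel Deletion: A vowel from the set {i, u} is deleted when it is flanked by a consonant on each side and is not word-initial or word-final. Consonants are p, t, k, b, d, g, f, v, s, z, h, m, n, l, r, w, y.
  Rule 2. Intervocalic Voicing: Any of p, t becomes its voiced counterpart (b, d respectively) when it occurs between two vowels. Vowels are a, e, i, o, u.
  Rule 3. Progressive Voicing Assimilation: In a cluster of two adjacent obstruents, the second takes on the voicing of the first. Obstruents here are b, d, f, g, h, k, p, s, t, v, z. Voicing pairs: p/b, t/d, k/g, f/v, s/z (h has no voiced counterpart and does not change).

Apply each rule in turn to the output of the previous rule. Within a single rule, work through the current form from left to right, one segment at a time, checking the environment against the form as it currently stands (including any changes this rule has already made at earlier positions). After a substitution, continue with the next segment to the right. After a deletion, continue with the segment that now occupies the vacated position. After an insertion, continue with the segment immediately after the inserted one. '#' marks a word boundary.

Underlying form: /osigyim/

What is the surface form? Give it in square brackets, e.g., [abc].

[oskym]

Rule 1 Medial Vowel Deletion: [osigyim] → [osgym]
Rule 2 Intervocalic Voicing: no change — [osgym]
Rule 3 Progressive Voicing Assimilation: [osgym] → [oskym]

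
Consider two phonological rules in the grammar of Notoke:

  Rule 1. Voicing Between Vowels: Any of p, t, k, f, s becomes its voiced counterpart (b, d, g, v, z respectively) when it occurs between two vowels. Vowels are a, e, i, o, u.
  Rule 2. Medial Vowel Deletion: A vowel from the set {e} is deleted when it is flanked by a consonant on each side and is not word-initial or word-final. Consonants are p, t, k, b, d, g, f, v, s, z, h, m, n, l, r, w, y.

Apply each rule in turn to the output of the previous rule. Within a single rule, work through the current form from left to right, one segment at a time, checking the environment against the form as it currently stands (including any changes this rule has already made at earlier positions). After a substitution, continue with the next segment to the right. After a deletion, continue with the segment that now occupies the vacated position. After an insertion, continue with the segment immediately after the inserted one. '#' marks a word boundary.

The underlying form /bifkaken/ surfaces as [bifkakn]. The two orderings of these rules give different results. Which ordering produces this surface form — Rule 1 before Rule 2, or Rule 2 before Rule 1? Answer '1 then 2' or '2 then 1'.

2 then 1

Order 1 then 2:
  1 Voicing Between Vowels: [bifkaken] → [bifkagen]
  2 Medial Vowel Deletion: [bifkagen] → [bifkagn]
  result: [bifkagn]
Order 2 then 1:
  2 Medial Vowel Deletion: [bifkaken] → [bifkakn]
  1 Voicing Between Vowels: no change — [bifkakn]
  result: [bifkakn]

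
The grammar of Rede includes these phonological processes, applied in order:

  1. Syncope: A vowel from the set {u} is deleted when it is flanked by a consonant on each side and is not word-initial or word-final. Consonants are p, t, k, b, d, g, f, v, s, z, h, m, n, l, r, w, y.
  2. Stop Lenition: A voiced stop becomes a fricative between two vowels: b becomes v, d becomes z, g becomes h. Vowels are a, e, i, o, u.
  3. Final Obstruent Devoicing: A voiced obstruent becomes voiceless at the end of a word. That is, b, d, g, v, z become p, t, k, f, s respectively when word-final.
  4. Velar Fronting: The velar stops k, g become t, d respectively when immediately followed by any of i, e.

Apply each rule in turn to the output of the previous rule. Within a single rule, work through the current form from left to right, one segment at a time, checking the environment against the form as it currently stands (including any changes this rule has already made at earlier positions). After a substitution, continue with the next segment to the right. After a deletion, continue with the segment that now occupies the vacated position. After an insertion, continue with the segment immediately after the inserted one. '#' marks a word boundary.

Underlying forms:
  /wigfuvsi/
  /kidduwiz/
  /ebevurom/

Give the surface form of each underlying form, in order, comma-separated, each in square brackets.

/wigfuvsi/:
  1 Syncope: [wigfuvsi] → [wigfvsi]
  2 Stop Lenition: no change — [wigfvsi]
  3 Final Obstruent Devoicing: no change — [wigfvsi]
  4 Velar Fronting: no change — [wigfvsi]
/kidduwiz/:
  1 Syncope: [kidduwiz] → [kiddwiz]
  2 Stop Lenition: no change — [kiddwiz]
  3 Final Obstruent Devoicing: [kiddwiz] → [kiddwis]
  4 Velar Fronting: [kiddwis] → [tiddwis]
/ebevurom/:
  1 Syncope: [ebevurom] → [ebevrom]
  2 Stop Lenition: [ebevrom] → [evevrom]
  3 Final Obstruent Devoicing: no change — [evevrom]
  4 Velar Fronting: no change — [evevrom]

[wigfvsi], [tiddwis], [evevrom]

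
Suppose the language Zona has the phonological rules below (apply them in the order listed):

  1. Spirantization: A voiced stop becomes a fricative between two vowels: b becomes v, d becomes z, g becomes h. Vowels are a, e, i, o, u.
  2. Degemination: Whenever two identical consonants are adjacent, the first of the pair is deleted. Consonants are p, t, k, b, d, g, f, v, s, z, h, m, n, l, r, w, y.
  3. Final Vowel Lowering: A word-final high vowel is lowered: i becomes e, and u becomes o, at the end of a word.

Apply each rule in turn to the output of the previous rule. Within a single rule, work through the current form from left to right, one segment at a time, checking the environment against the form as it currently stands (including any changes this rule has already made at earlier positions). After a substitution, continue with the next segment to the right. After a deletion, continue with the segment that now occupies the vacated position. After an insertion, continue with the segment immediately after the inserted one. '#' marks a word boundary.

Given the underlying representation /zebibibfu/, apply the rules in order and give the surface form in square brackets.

1 Spirantization: [zebibibfu] → [zevivibfu]
2 Degemination: no change — [zevivibfu]
3 Final Vowel Lowering: [zevivibfu] → [zevivibfo]

[zevivibfo]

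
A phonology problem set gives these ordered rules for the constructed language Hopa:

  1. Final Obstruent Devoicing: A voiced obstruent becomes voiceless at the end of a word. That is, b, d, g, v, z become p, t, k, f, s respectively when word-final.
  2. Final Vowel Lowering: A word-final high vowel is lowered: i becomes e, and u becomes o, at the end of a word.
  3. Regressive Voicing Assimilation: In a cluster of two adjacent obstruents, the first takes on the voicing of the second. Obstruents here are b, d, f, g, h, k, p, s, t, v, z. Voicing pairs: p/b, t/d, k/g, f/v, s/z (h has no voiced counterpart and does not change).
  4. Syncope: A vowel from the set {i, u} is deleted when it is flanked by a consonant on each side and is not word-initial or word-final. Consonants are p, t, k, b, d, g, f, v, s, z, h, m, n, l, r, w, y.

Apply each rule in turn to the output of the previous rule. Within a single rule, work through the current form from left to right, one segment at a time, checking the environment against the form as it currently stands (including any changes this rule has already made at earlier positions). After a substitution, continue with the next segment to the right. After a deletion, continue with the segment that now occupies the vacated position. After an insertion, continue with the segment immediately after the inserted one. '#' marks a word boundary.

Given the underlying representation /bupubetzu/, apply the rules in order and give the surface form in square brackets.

[bpbedzo]

1 Final Obstruent Devoicing: no change — [bupubetzu]
2 Final Vowel Lowering: [bupubetzu] → [bupubetzo]
3 Regressive Voicing Assimilation: [bupubetzo] → [bupubedzo]
4 Syncope: [bupubedzo] → [bpbedzo]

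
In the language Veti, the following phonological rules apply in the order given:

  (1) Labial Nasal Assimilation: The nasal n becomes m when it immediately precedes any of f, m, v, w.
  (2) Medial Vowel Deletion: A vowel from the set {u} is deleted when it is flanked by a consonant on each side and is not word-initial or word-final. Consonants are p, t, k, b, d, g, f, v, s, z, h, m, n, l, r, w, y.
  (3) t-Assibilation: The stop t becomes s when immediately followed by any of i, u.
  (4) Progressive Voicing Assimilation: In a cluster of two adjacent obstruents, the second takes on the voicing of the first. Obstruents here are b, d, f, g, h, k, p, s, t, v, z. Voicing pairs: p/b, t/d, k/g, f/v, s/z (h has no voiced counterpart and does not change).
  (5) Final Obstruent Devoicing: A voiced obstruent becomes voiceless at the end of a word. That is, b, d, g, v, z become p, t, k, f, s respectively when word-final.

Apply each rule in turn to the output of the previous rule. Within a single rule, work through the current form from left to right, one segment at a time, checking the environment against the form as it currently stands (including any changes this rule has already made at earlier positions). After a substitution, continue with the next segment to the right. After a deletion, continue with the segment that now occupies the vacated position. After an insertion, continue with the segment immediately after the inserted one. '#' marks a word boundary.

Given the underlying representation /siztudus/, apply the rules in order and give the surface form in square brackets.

(1) Labial Nasal Assimilation: no change — [siztudus]
(2) Medial Vowel Deletion: [siztudus] → [siztds]
(3) t-Assibilation: no change — [siztds]
(4) Progressive Voicing Assimilation: [siztds] → [sizddz]
(5) Final Obstruent Devoicing: [sizddz] → [sizdds]

[sizdds]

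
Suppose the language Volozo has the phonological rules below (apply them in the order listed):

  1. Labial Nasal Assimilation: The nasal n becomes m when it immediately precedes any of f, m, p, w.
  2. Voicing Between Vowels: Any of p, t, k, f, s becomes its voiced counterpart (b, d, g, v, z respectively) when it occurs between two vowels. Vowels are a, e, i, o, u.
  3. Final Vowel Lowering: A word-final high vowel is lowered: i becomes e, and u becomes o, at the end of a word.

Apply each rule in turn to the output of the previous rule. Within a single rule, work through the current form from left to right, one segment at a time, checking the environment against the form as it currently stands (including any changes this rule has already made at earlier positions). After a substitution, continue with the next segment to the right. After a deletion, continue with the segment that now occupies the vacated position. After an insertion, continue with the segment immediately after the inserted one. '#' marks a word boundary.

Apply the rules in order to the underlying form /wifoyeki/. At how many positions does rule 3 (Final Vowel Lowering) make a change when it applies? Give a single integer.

1

1 Labial Nasal Assimilation: no change — [wifoyeki]
2 Voicing Between Vowels: [wifoyeki] → [wivoyegi]
3 Final Vowel Lowering: [wivoyegi] → [wivoyege]
Rule 3 changed 1 position(s).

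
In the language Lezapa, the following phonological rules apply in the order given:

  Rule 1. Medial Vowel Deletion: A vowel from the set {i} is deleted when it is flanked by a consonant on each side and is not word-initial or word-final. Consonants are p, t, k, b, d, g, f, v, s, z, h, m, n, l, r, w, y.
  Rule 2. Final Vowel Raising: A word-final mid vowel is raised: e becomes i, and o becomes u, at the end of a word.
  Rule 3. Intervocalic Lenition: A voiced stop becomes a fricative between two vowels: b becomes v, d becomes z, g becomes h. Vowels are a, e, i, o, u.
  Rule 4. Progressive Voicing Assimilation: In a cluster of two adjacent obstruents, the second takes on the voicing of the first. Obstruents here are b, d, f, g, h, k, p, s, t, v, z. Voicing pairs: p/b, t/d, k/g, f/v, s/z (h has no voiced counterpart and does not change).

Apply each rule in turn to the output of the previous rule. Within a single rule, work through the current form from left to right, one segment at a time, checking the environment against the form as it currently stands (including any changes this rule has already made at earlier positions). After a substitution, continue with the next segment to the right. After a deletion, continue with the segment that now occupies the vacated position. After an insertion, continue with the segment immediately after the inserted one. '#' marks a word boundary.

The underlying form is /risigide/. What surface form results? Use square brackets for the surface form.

[rskti]

Rule 1 Medial Vowel Deletion: [risigide] → [rsgde]
Rule 2 Final Vowel Raising: [rsgde] → [rsgdi]
Rule 3 Intervocalic Lenition: no change — [rsgdi]
Rule 4 Progressive Voicing Assimilation: [rsgdi] → [rskti]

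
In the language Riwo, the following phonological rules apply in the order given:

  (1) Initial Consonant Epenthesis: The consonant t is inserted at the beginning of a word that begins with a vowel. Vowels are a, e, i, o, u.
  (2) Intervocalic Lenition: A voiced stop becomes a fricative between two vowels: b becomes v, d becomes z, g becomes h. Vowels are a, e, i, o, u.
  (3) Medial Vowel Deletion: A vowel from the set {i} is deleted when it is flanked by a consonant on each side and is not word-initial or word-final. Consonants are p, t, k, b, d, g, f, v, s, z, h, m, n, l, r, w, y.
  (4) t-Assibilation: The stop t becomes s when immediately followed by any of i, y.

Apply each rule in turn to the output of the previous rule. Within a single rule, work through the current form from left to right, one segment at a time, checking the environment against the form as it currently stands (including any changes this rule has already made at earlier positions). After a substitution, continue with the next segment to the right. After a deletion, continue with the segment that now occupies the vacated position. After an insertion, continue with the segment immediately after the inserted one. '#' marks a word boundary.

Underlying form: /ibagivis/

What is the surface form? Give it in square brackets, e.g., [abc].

[tvahvs]

(1) Initial Consonant Epenthesis: [ibagivis] → [tibagivis]
(2) Intervocalic Lenition: [tibagivis] → [tivahivis]
(3) Medial Vowel Deletion: [tivahivis] → [tvahvs]
(4) t-Assibilation: no change — [tvahvs]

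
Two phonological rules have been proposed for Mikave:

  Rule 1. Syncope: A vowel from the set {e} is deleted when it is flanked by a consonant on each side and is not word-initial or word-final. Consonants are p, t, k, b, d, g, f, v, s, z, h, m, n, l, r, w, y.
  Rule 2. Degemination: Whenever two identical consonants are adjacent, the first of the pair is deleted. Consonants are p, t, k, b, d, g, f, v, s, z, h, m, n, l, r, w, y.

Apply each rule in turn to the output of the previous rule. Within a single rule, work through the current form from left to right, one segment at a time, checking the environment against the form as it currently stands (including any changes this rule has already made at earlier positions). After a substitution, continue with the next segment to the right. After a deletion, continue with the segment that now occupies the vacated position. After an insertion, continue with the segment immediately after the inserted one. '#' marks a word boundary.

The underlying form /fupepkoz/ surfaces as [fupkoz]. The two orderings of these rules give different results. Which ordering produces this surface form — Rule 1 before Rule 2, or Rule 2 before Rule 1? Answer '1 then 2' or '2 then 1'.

1 then 2

Order 1 then 2:
  1 Syncope: [fupepkoz] → [fuppkoz]
  2 Degemination: [fuppkoz] → [fupkoz]
  result: [fupkoz]
Order 2 then 1:
  2 Degemination: no change — [fupepkoz]
  1 Syncope: [fupepkoz] → [fuppkoz]
  result: [fuppkoz]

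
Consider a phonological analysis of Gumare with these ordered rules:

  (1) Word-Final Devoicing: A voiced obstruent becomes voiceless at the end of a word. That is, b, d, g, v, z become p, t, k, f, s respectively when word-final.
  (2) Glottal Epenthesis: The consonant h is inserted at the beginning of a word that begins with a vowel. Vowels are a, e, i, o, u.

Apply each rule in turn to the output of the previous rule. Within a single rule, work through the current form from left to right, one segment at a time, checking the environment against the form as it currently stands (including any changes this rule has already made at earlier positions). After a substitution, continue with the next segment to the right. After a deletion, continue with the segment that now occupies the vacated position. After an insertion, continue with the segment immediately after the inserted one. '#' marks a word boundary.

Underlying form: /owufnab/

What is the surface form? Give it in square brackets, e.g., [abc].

[howufnap]

(1) Word-Final Devoicing: [owufnab] → [owufnap]
(2) Glottal Epenthesis: [owufnap] → [howufnap]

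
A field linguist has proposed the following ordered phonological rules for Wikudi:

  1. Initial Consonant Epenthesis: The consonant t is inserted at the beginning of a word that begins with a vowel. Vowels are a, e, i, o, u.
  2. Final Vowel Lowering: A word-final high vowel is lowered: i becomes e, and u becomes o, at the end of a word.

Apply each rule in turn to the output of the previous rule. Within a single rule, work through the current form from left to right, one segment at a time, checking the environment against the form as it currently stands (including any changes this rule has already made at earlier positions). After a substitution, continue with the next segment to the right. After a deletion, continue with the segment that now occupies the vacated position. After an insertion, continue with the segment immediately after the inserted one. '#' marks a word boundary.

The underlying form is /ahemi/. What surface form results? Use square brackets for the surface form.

1 Initial Consonant Epenthesis: [ahemi] → [tahemi]
2 Final Vowel Lowering: [tahemi] → [taheme]

[taheme]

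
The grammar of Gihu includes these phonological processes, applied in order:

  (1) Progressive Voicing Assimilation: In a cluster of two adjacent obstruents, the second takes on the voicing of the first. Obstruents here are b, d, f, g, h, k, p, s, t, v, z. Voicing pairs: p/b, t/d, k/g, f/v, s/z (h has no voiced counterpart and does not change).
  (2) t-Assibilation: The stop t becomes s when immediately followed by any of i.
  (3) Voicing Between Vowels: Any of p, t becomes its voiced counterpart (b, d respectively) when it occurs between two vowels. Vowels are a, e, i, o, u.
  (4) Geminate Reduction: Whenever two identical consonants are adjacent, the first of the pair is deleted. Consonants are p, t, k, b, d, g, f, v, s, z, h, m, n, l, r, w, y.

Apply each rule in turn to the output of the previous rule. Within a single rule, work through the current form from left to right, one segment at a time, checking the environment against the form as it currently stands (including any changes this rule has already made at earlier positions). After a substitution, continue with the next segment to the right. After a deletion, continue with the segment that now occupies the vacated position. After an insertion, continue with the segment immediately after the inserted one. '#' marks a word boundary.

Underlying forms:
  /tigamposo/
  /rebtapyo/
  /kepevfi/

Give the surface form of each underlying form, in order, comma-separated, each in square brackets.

/tigamposo/:
  (1) Progressive Voicing Assimilation: no change — [tigamposo]
  (2) t-Assibilation: [tigamposo] → [sigamposo]
  (3) Voicing Between Vowels: no change — [sigamposo]
  (4) Geminate Reduction: no change — [sigamposo]
/rebtapyo/:
  (1) Progressive Voicing Assimilation: [rebtapyo] → [rebdapyo]
  (2) t-Assibilation: no change — [rebdapyo]
  (3) Voicing Between Vowels: no change — [rebdapyo]
  (4) Geminate Reduction: no change — [rebdapyo]
/kepevfi/:
  (1) Progressive Voicing Assimilation: [kepevfi] → [kepevvi]
  (2) t-Assibilation: no change — [kepevvi]
  (3) Voicing Between Vowels: [kepevvi] → [kebevvi]
  (4) Geminate Reduction: [kebevvi] → [kebevi]

[sigamposo], [rebdapyo], [kebevi]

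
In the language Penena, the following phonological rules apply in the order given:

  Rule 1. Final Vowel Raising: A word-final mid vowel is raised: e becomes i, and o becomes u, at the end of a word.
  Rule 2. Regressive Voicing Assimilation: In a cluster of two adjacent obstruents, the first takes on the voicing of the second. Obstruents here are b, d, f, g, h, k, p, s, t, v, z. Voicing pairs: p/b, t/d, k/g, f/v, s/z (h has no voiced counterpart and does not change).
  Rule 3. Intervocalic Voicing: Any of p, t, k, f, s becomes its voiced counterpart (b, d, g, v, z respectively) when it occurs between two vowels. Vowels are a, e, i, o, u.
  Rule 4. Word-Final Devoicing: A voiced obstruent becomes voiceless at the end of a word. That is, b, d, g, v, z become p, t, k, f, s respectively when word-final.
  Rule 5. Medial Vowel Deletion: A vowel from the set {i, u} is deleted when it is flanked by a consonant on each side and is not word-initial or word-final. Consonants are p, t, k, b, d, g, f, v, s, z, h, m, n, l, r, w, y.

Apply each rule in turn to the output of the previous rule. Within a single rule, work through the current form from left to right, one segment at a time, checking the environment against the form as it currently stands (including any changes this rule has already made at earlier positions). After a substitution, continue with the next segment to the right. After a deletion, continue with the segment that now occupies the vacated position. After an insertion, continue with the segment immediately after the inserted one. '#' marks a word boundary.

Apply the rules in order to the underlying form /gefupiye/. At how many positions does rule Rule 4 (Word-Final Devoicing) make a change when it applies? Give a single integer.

0

Rule 1 Final Vowel Raising: [gefupiye] → [gefupiyi]
Rule 2 Regressive Voicing Assimilation: no change — [gefupiyi]
Rule 3 Intervocalic Voicing: [gefupiyi] → [gevubiyi]
Rule 4 Word-Final Devoicing: no change — [gevubiyi]
Rule 5 Medial Vowel Deletion: [gevubiyi] → [gevbyi]
Rule Rule 4 changed 0 position(s).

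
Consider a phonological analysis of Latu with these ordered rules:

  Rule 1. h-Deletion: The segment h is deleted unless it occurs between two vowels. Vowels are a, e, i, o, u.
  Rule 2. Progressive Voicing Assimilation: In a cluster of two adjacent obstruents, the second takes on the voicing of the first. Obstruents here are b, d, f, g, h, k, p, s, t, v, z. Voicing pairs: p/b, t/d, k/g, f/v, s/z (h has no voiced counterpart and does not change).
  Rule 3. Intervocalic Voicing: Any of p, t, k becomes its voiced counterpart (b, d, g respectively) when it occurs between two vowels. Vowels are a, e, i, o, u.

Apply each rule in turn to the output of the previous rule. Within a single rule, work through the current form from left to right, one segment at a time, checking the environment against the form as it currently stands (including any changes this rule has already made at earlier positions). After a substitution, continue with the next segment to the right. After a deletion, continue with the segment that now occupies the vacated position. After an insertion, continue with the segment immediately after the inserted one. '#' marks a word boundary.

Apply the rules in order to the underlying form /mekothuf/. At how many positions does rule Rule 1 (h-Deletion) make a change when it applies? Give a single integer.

1

Rule 1 h-Deletion: [mekothuf] → [mekotuf]
Rule 2 Progressive Voicing Assimilation: no change — [mekotuf]
Rule 3 Intervocalic Voicing: [mekotuf] → [megoduf]
Rule Rule 1 changed 1 position(s).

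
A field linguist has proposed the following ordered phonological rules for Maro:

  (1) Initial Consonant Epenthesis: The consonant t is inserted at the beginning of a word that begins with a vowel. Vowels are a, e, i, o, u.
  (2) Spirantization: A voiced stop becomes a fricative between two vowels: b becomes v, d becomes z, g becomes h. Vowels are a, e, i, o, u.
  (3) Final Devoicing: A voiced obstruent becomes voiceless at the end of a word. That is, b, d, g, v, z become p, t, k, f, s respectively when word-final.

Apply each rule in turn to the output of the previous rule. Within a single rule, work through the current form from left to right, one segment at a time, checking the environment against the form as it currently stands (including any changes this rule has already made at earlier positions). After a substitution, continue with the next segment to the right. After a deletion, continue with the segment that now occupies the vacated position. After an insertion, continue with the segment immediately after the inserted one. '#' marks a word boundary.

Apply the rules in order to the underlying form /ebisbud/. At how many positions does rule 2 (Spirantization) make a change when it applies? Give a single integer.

1

(1) Initial Consonant Epenthesis: [ebisbud] → [tebisbud]
(2) Spirantization: [tebisbud] → [tevisbud]
(3) Final Devoicing: [tevisbud] → [tevisbut]
Rule 2 changed 1 position(s).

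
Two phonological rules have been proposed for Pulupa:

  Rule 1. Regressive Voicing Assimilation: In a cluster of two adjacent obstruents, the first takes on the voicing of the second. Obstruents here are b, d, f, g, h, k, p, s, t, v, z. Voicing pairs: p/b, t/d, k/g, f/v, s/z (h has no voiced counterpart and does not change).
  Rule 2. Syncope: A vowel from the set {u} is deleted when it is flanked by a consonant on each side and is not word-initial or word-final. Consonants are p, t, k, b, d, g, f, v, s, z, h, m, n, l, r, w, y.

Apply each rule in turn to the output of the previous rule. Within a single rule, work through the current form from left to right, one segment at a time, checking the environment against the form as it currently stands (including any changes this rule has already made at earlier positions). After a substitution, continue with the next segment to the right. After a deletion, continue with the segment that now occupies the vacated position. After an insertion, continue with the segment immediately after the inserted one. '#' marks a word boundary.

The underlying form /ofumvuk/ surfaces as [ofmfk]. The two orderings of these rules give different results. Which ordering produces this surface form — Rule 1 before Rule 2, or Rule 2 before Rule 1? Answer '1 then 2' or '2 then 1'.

Order 1 then 2:
  1 Regressive Voicing Assimilation: no change — [ofumvuk]
  2 Syncope: [ofumvuk] → [ofmvk]
  result: [ofmvk]
Order 2 then 1:
  2 Syncope: [ofumvuk] → [ofmvk]
  1 Regressive Voicing Assimilation: [ofmvk] → [ofmfk]
  result: [ofmfk]

2 then 1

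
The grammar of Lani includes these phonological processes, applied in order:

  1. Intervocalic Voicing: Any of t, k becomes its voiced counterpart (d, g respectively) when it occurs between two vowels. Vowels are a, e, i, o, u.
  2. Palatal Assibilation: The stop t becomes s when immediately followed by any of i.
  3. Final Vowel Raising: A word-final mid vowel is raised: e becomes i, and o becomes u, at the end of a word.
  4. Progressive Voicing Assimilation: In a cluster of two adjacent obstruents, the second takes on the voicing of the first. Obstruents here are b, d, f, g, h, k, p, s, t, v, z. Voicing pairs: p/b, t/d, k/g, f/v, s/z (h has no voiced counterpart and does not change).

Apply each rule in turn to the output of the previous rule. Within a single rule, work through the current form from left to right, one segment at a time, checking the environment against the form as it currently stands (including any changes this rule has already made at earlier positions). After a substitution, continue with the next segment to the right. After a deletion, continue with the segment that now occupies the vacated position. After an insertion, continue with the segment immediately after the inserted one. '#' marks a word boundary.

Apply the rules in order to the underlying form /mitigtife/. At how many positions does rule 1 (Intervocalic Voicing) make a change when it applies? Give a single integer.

1

1 Intervocalic Voicing: [mitigtife] → [midigtife]
2 Palatal Assibilation: [midigtife] → [midigsife]
3 Final Vowel Raising: [midigsife] → [midigsifi]
4 Progressive Voicing Assimilation: [midigsifi] → [midigzifi]
Rule 1 changed 1 position(s).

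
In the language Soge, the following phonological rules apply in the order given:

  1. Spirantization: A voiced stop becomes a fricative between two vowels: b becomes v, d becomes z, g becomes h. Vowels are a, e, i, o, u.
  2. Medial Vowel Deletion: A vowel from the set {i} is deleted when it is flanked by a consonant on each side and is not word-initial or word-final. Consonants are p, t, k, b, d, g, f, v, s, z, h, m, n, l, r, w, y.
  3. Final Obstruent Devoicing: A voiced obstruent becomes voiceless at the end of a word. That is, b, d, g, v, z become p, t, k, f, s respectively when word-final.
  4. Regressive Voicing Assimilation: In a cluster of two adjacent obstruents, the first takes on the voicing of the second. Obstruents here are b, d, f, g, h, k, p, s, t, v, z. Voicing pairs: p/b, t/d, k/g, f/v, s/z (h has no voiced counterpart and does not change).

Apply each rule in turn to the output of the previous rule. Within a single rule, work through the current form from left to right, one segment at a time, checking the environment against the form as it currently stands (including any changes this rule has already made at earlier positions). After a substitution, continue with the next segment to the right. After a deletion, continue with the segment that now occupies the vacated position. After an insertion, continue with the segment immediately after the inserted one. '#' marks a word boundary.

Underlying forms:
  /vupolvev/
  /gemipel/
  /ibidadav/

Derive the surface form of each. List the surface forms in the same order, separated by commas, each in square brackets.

[vupolvef], [gempel], [ivzazaf]

/vupolvev/:
  1 Spirantization: no change — [vupolvev]
  2 Medial Vowel Deletion: no change — [vupolvev]
  3 Final Obstruent Devoicing: [vupolvev] → [vupolvef]
  4 Regressive Voicing Assimilation: no change — [vupolvef]
/gemipel/:
  1 Spirantization: no change — [gemipel]
  2 Medial Vowel Deletion: [gemipel] → [gempel]
  3 Final Obstruent Devoicing: no change — [gempel]
  4 Regressive Voicing Assimilation: no change — [gempel]
/ibidadav/:
  1 Spirantization: [ibidadav] → [ivizazav]
  2 Medial Vowel Deletion: [ivizazav] → [ivzazav]
  3 Final Obstruent Devoicing: [ivzazav] → [ivzazaf]
  4 Regressive Voicing Assimilation: no change — [ivzazaf]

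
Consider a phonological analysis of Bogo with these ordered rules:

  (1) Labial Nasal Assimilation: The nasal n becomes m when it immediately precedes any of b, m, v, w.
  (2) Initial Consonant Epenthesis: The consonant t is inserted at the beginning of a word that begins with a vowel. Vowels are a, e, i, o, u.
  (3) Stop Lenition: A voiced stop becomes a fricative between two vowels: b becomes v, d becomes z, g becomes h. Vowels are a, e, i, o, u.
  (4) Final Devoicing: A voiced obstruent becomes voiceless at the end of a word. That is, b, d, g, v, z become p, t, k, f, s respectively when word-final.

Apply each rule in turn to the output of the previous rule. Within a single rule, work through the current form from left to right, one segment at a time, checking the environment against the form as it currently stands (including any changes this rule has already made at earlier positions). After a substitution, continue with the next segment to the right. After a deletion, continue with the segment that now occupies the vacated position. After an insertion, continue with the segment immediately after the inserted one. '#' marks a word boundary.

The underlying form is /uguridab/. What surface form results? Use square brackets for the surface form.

[tuhurizap]

(1) Labial Nasal Assimilation: no change — [uguridab]
(2) Initial Consonant Epenthesis: [uguridab] → [tuguridab]
(3) Stop Lenition: [tuguridab] → [tuhurizab]
(4) Final Devoicing: [tuhurizab] → [tuhurizap]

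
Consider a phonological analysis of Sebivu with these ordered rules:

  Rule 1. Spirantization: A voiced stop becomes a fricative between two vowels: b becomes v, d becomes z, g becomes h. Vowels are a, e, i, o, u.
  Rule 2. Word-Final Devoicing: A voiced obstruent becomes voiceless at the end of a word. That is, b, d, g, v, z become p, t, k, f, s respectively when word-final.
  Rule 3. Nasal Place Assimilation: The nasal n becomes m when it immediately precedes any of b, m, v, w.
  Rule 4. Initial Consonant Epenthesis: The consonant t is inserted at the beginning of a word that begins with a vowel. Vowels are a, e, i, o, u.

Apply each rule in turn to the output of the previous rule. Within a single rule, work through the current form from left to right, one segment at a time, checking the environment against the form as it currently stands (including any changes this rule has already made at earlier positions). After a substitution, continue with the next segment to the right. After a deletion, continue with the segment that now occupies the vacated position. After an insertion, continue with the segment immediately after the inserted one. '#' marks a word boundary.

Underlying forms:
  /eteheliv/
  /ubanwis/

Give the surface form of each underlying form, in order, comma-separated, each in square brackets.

/eteheliv/:
  Rule 1 Spirantization: no change — [eteheliv]
  Rule 2 Word-Final Devoicing: [eteheliv] → [etehelif]
  Rule 3 Nasal Place Assimilation: no change — [etehelif]
  Rule 4 Initial Consonant Epenthesis: [etehelif] → [tetehelif]
/ubanwis/:
  Rule 1 Spirantization: [ubanwis] → [uvanwis]
  Rule 2 Word-Final Devoicing: no change — [uvanwis]
  Rule 3 Nasal Place Assimilation: [uvanwis] → [uvamwis]
  Rule 4 Initial Consonant Epenthesis: [uvamwis] → [tuvamwis]

[tetehelif], [tuvamwis]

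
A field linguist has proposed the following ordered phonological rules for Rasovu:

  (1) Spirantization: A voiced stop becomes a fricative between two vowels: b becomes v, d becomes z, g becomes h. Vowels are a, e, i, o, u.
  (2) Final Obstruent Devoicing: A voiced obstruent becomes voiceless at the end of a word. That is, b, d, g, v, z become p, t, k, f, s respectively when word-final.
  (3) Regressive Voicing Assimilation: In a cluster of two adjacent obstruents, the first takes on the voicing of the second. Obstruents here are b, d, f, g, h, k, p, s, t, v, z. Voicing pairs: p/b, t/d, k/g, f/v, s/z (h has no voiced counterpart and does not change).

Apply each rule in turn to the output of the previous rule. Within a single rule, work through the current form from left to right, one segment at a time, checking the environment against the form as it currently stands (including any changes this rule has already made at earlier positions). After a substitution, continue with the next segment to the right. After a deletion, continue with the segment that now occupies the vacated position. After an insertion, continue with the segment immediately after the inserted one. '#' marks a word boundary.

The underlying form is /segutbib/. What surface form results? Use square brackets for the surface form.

(1) Spirantization: [segutbib] → [sehutbib]
(2) Final Obstruent Devoicing: [sehutbib] → [sehutbip]
(3) Regressive Voicing Assimilation: [sehutbip] → [sehudbip]

[sehudbip]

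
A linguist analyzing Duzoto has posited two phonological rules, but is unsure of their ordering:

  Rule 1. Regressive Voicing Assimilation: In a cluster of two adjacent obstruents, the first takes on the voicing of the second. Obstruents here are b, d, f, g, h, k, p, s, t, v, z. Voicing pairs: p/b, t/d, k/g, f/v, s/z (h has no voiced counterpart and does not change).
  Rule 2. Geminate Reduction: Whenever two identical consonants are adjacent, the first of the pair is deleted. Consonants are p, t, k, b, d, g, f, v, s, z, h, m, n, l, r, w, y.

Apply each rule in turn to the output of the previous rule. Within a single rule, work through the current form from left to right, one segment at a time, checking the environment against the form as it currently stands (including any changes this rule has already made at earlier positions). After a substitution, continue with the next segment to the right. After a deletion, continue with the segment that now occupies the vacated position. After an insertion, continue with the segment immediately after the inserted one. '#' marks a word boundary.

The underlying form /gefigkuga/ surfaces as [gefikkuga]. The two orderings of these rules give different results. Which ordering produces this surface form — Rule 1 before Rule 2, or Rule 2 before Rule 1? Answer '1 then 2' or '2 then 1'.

Order 1 then 2:
  1 Regressive Voicing Assimilation: [gefigkuga] → [gefikkuga]
  2 Geminate Reduction: [gefikkuga] → [gefikuga]
  result: [gefikuga]
Order 2 then 1:
  2 Geminate Reduction: no change — [gefigkuga]
  1 Regressive Voicing Assimilation: [gefigkuga] → [gefikkuga]
  result: [gefikkuga]

2 then 1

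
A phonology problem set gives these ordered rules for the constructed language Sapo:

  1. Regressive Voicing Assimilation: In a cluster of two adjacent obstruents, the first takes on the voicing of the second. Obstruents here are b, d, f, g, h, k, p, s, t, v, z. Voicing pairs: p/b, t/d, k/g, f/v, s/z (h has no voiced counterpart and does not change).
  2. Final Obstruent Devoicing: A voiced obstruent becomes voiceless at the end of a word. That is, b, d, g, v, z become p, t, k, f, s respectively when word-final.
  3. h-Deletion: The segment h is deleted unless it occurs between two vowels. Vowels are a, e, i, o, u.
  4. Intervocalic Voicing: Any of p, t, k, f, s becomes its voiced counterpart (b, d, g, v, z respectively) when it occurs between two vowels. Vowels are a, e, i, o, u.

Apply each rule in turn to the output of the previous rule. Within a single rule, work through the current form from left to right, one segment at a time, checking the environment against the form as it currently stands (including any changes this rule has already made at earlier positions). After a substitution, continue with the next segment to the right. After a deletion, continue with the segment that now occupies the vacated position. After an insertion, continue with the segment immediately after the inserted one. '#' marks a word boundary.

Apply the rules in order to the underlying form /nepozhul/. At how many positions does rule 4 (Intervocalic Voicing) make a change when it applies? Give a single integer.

2

1 Regressive Voicing Assimilation: [nepozhul] → [neposhul]
2 Final Obstruent Devoicing: no change — [neposhul]
3 h-Deletion: [neposhul] → [neposul]
4 Intervocalic Voicing: [neposul] → [nebozul]
Rule 4 changed 2 position(s).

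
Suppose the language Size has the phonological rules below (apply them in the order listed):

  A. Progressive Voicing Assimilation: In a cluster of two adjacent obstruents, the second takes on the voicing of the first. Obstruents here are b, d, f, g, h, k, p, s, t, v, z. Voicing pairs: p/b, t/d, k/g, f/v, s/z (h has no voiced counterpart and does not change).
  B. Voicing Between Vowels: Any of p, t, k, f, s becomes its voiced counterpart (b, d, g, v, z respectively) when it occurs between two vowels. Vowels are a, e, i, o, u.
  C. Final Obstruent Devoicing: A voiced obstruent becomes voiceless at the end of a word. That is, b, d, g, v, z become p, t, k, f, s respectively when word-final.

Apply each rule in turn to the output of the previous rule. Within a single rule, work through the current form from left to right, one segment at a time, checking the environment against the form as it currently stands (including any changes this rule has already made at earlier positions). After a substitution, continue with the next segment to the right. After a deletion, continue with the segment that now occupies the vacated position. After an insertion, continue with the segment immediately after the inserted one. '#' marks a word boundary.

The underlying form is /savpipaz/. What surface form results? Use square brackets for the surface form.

[savbibas]

A Progressive Voicing Assimilation: [savpipaz] → [savbipaz]
B Voicing Between Vowels: [savbipaz] → [savbibaz]
C Final Obstruent Devoicing: [savbibaz] → [savbibas]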